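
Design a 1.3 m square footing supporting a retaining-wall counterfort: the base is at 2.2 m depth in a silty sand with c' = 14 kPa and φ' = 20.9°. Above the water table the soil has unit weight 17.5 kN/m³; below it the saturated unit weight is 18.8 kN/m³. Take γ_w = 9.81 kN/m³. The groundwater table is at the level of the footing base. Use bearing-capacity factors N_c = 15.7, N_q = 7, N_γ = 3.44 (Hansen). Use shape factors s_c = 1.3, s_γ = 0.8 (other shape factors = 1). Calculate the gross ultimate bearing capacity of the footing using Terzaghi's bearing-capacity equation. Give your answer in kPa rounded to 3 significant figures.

q_ult ≈ 571 kPa

Effective surcharge at the founding depth q = γ·D_f = 17.5 × 2.2 = 38.5 kPa.
The water table coincides with the base, so in the self-weight term γ → γ' = 8.99 kN/m³.
q_ult = c·N_c·s_c + q·N_q + 0.5·γ·B·N_γ·s_γ
     = 14 × 15.7 × 1.3 + 38.5 × 7 + 0.5 × 8.99 × 1.3 × 3.44 × 0.8
     = 285.74 + 269.5 + 16.081 = 571.32 kPa.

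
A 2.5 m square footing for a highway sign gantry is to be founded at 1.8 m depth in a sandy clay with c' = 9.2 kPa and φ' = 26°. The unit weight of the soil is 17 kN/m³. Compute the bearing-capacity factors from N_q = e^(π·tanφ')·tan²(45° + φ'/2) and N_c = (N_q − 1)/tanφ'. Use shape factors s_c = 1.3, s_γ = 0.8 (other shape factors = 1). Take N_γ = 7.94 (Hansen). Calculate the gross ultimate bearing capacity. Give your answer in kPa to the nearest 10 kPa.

q_ult ≈ 760 kPa

tan26° = 0.4877, so N_q = e^(π×0.4877)·tan²(58°) = 4.629 × 2.561 = 11.85.
N_c = (11.85 − 1)/tan26° = 22.25.
q = γ·D_f = 17 × 1.8 = 30.6 kPa.
c·N_c·s_c = 9.2 × 22.254 × 1.3 = 266.16 kPa
q·N_q = 30.6 × 11.854 = 362.74 kPa
0.5·γ·B·N_γ·s_γ = 0.5 × 17 × 2.5 × 7.94 × 0.8 = 134.98 kPa
q_ult = 266.16 + 362.74 + 134.98 = 763.88 kPa.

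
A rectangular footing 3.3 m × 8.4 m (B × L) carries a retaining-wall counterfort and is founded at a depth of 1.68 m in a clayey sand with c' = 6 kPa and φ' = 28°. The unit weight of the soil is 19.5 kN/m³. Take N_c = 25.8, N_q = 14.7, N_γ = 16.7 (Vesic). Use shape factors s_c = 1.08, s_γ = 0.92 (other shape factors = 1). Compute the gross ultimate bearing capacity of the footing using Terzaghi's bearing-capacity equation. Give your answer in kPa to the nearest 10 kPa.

q = γ·D_f = 19.5 × 1.68 = 32.76 kPa.
c·N_c·s_c = 6 × 25.8 × 1.08 = 167.18 kPa
q·N_q = 32.76 × 14.7 = 481.57 kPa
0.5·γ·B·N_γ·s_γ = 0.5 × 19.5 × 3.3 × 16.7 × 0.92 = 494.34 kPa
q_ult = 167.18 + 481.57 + 494.34 = 1143.1 kPa.

q_ult ≈ 1140 kPa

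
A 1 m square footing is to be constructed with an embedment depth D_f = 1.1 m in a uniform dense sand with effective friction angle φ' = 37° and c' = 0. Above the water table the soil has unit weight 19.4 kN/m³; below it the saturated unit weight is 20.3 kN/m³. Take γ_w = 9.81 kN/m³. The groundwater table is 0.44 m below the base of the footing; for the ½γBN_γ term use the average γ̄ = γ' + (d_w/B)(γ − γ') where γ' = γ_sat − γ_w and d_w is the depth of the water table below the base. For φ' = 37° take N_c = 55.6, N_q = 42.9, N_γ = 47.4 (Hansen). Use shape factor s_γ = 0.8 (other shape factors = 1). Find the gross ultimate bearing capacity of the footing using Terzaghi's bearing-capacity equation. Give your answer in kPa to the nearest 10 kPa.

Overburden at base level: q = 19.4 × 1.1 = 21.34 kPa.
The water table is 0.44 m below the base (< B = 1 m), so the ½γBN_γ term uses γ̄ = γ' + (d_w/B)(γ − γ') = 10.49 + (0.44/1)(19.4 − 10.49) = 14.41 kN/m³.
Surcharge term q·N_q = 21.34 × 42.9 = 915.49 kPa; self-weight term 0.5·γ·B·N_γ·s_γ = 0.5 × 14.41 × 1 × 47.4 × 0.8 = 273.22 kPa.
q_ult = 915.49 + 273.22 = 1188.7 kPa.

q_ult ≈ 1190 kPa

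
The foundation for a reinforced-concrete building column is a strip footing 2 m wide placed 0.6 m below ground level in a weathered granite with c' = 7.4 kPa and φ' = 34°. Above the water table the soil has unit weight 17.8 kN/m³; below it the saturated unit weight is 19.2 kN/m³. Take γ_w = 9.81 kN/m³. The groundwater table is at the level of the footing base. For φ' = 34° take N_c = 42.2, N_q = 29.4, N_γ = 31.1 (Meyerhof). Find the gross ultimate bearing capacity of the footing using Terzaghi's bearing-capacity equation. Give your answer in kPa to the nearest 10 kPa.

q = γ·D_f = 17.8 × 0.6 = 10.68 kPa.
For the ½γBN_γ term take γ' = 19.2 − 9.81 = 9.39 kN/m³ (soil below base is submerged).
c·N_c = 7.4 × 42.2 = 312.28 kPa
q·N_q = 10.68 × 29.4 = 313.99 kPa
0.5·γ·B·N_γ = 0.5 × 9.39 × 2 × 31.1 = 292.03 kPa
q_ult = 312.28 + 313.99 + 292.03 = 918.3 kPa.

q_ult ≈ 920 kPa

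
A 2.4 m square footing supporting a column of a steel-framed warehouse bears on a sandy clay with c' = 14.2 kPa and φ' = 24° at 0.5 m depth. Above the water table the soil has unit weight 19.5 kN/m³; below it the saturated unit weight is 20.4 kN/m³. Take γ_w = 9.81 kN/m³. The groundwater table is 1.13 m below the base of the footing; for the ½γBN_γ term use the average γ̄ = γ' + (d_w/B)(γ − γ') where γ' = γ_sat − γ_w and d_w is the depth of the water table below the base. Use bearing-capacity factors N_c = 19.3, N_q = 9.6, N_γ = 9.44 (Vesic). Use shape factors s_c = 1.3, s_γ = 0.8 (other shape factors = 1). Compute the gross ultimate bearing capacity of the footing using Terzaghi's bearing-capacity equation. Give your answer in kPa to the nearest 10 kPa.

Effective surcharge at the founding depth q = γ·D_f = 19.5 × 0.5 = 9.75 kPa.
With d_w = 1.13 m < B, γ̄ = 10.59 + (1.13/2.4) × (19.5 − 10.59) = 14.785 kN/m³.
q_ult = c·N_c·s_c + q·N_q + 0.5·γ·B·N_γ·s_γ
     = 14.2 × 19.3 × 1.3 + 9.75 × 9.6 + 0.5 × 14.785 × 2.4 × 9.44 × 0.8
     = 356.28 + 93.6 + 133.99 = 583.87 kPa.

q_ult ≈ 580 kPa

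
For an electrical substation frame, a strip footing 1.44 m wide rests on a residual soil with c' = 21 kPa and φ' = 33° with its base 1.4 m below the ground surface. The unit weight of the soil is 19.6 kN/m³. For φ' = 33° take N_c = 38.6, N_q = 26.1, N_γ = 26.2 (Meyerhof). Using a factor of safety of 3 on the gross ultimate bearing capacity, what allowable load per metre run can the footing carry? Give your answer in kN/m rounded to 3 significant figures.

Effective surcharge at the founding depth q = γ·D_f = 19.6 × 1.4 = 27.44 kPa.
q_ult = c·N_c + q·N_q + 0.5·γ·B·N_γ
     = 21 × 38.6 + 27.44 × 26.1 + 0.5 × 19.6 × 1.44 × 26.2
     = 810.6 + 716.18 + 369.73 = 1896.5 kPa.
Gross allowable pressure q_all = 1896.5 / 3 = 632.17 kPa.
Allowable wall load = q_all × B = 632.17 × 1.44 = 910.33 kN per metre run.

≈ 910 kN/m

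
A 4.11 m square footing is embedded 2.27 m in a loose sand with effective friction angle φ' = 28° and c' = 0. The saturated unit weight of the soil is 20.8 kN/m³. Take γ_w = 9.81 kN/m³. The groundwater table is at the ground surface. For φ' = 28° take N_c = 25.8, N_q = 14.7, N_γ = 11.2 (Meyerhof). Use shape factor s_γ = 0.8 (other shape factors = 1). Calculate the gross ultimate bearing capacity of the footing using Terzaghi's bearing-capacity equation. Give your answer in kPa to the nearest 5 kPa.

Water table at ground surface, so effective unit weight γ' = 20.8 − 9.81 = 10.99 kN/m³ is used throughout; overburden q = 10.99 × 2.27 = 24.947 kPa; the same γ' applies in the ½γBN_γ term.
Surcharge term q·N_q = 24.947 × 14.7 = 366.73 kPa; self-weight term 0.5·γ·B·N_γ·s_γ = 0.5 × 10.99 × 4.11 × 11.2 × 0.8 = 202.36 kPa.
q_ult = 366.73 + 202.36 = 569.08 kPa.

q_ult ≈ 570 kPa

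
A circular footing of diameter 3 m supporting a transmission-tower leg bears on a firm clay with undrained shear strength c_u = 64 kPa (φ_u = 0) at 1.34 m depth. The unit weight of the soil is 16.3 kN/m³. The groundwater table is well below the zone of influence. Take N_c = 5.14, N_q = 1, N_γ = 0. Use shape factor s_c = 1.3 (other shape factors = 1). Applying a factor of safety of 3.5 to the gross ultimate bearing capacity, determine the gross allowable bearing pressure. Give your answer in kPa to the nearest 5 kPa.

Effective surcharge at the founding depth q = γ·D_f = 16.3 × 1.34 = 21.842 kPa.
q_ult = c·N_c·s_c + q·N_q
     = 64 × 5.14 × 1.3 + 21.842 × 1
     = 427.65 + 21.842 = 449.49 kPa.
q_all = q_ult / FS = 449.49 / 3.5 = 128.43 kPa.

q_all ≈ 130 kPa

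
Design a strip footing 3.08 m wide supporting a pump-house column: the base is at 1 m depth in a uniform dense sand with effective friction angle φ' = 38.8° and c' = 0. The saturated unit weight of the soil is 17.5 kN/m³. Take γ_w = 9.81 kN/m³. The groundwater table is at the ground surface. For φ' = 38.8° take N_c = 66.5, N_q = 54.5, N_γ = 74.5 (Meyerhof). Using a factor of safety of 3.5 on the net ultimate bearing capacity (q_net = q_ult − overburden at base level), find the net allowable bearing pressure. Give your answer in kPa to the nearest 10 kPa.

q_all(net) ≈ 370 kPa

γ' = 17.5 − 9.81 = 7.69 kN/m³ (submerged throughout). q = 7.69 × 1 = 7.69 kPa; the same γ' applies in the ½γBN_γ term.
q·N_q = 7.69 × 54.5 = 419.1 kPa
0.5·γ·B·N_γ = 0.5 × 7.69 × 3.08 × 74.5 = 882.27 kPa
q_ult = 419.1 + 882.27 = 1301.4 kPa.
q_net = 1301.4 − 7.69 = 1293.7 kPa.
q_all(net) = 1293.7 / 3.5 = 369.63 kPa.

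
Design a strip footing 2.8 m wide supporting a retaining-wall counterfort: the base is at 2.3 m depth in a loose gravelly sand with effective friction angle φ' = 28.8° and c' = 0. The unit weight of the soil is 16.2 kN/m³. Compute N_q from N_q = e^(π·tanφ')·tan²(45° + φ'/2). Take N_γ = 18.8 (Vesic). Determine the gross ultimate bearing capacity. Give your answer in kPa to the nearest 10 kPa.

tan28.8° = 0.5498, so N_q = e^(π×0.5498)·tan²(59.4°) = 5.624 × 2.859 = 16.08.
Effective surcharge at the founding depth q = γ·D_f = 16.2 × 2.3 = 37.26 kPa.
q_ult = q·N_q + 0.5·γ·B·N_γ
     = 37.26 × 16.081 + 0.5 × 16.2 × 2.8 × 18.8
     = 599.18 + 426.38 = 1025.6 kPa.

q_ult ≈ 1030 kPa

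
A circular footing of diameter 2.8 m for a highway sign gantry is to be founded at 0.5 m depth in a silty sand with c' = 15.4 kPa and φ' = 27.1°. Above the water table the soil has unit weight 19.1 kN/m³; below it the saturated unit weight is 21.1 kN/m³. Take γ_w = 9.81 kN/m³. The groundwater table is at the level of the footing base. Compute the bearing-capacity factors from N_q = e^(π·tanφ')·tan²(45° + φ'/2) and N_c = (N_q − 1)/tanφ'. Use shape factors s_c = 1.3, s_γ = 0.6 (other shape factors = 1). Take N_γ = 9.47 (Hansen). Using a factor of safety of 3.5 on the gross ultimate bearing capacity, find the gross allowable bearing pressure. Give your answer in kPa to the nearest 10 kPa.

N_q = e^(π·tan27.1°)·tan²(58.55°) = 13.34; N_c = (N_q − 1)/tanφ' = 24.12.
q = γ·D_f = 19.1 × 0.5 = 9.55 kPa.
For the ½γBN_γ term take γ' = 21.1 − 9.81 = 11.29 kN/m³ (soil below base is submerged).
c·N_c·s_c = 15.4 × 24.12 × 1.3 = 482.89 kPa
q·N_q = 9.55 × 13.343 = 127.42 kPa
0.5·γ·B·N_γ·s_γ = 0.5 × 11.29 × 2.8 × 9.47 × 0.6 = 89.81 kPa
q_ult = 482.89 + 127.42 + 89.81 = 700.12 kPa.
q_all = 700.12 / 3.5 = 200.03 kPa.

q_all ≈ 200 kPa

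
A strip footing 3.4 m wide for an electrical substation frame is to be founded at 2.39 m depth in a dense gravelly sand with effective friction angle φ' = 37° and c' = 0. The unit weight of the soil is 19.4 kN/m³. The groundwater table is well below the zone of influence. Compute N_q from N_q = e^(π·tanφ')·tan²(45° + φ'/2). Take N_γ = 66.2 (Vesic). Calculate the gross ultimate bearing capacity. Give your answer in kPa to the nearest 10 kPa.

tan37° = 0.7536, so N_q = e^(π×0.7536)·tan²(63.5°) = 10.669 × 4.023 = 42.92.
Overburden at base level: q = 19.4 × 2.39 = 46.366 kPa.
Surcharge term q·N_q = 46.366 × 42.92 = 1990 kPa; self-weight term 0.5·γ·B·N_γ = 0.5 × 19.4 × 3.4 × 66.2 = 2183.3 kPa.
q_ult = 1990 + 2183.3 = 4173.3 kPa.

q_ult ≈ 4170 kPa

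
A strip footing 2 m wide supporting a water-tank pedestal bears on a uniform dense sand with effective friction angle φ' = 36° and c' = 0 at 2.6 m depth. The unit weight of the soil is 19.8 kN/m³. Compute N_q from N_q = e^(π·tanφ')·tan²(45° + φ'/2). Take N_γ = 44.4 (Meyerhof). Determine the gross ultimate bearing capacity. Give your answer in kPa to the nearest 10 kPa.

q_ult ≈ 2820 kPa

tan36° = 0.7265, so N_q = e^(π×0.7265)·tan²(63°) = 9.801 × 3.852 = 37.75.
q = γ·D_f = 19.8 × 2.6 = 51.48 kPa.
q·N_q = 51.48 × 37.752 = 1943.5 kPa
0.5·γ·B·N_γ = 0.5 × 19.8 × 2 × 44.4 = 879.12 kPa
q_ult = 1943.5 + 879.12 = 2822.6 kPa.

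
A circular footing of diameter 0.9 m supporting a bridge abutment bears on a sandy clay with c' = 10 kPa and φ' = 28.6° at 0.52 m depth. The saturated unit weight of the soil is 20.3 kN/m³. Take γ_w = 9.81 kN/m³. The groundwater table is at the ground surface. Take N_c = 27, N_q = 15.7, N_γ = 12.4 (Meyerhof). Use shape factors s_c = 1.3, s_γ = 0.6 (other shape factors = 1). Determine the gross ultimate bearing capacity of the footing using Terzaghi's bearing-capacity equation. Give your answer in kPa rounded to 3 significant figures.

q_ult ≈ 472 kPa

With the water table at the surface the whole profile is submerged: γ' = 20.3 − 9.81 = 10.49 kN/m³, so q = γ'·D_f = 5.4548 kPa; the same γ' applies in the ½γBN_γ term.
q_ult = c·N_c·s_c + q·N_q + 0.5·γ·B·N_γ·s_γ
     = 10 × 27 × 1.3 + 5.4548 × 15.7 + 0.5 × 10.49 × 0.9 × 12.4 × 0.6
     = 351 + 85.64 + 35.121 = 471.76 kPa.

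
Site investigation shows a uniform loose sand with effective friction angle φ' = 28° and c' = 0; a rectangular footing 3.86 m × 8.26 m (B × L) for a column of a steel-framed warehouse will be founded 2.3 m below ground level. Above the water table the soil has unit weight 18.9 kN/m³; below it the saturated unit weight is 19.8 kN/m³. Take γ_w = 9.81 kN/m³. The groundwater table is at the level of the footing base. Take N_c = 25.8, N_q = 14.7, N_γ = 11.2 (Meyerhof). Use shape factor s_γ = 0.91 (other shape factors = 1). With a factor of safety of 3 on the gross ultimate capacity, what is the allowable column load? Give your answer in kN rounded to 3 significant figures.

P_all ≈ 8880 kN

q = γ·D_f = 18.9 × 2.3 = 43.47 kPa.
For the ½γBN_γ term take γ' = 19.8 − 9.81 = 9.99 kN/m³ (soil below base is submerged).
q·N_q = 43.47 × 14.7 = 639.01 kPa
0.5·γ·B·N_γ·s_γ = 0.5 × 9.99 × 3.86 × 11.2 × 0.91 = 196.51 kPa
q_ult = 639.01 + 196.51 = 835.52 kPa.
Gross allowable pressure q_all = 835.52 / 3 = 278.51 kPa.
Footing area = 31.8836 m², so allowable column load = 278.51 × 31.8836 = 8879.8 kN.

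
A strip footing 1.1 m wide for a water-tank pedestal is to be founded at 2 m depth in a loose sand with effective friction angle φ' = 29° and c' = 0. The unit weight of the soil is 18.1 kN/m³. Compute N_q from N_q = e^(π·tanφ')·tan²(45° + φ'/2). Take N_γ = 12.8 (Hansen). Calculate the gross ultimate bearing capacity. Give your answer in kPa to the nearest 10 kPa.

tan29° = 0.5543, so N_q = e^(π×0.5543)·tan²(59.5°) = 5.705 × 2.882 = 16.44.
q = γ·D_f = 18.1 × 2 = 36.2 kPa.
q·N_q = 36.2 × 16.443 = 595.25 kPa
0.5·γ·B·N_γ = 0.5 × 18.1 × 1.1 × 12.8 = 127.42 kPa
q_ult = 595.25 + 127.42 = 722.67 kPa.

q_ult ≈ 720 kPa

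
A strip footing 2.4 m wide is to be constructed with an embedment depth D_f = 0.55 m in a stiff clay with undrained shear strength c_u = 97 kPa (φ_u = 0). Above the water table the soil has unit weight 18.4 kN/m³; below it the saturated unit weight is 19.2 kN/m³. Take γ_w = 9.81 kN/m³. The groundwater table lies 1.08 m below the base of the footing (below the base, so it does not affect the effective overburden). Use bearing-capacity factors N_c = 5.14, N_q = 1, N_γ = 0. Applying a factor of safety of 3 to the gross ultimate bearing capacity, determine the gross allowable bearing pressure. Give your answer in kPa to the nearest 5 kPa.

q_all ≈ 170 kPa

q = γ·D_f = 18.4 × 0.55 = 10.12 kPa.
c·N_c = 97 × 5.14 = 498.58 kPa
q·N_q = 10.12 × 1 = 10.12 kPa
q_ult = 498.58 + 10.12 = 508.7 kPa.
q_all = q_ult / FS = 508.7 / 3 = 169.57 kPa.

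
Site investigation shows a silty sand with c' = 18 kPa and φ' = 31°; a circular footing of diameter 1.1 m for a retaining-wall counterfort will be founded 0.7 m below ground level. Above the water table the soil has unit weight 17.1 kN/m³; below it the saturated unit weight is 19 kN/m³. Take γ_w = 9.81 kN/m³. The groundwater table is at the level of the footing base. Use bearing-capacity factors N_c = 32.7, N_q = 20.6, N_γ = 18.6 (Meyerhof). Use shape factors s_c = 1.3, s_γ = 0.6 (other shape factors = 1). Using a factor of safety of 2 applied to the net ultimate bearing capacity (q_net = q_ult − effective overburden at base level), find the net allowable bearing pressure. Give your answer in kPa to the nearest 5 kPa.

q_all(net) ≈ 530 kPa

Effective surcharge at the founding depth q = γ·D_f = 17.1 × 0.7 = 11.97 kPa.
The water table coincides with the base, so in the self-weight term γ → γ' = 9.19 kN/m³.
q_ult = c·N_c·s_c + q·N_q + 0.5·γ·B·N_γ·s_γ
     = 18 × 32.7 × 1.3 + 11.97 × 20.6 + 0.5 × 9.19 × 1.1 × 18.6 × 0.6
     = 765.18 + 246.58 + 56.408 = 1068.2 kPa.
Net ultimate: q_net = 1068.2 − 11.97 = 1056.2 kPa.
q_all(net) = 1056.2 / 2 = 528.1 kPa.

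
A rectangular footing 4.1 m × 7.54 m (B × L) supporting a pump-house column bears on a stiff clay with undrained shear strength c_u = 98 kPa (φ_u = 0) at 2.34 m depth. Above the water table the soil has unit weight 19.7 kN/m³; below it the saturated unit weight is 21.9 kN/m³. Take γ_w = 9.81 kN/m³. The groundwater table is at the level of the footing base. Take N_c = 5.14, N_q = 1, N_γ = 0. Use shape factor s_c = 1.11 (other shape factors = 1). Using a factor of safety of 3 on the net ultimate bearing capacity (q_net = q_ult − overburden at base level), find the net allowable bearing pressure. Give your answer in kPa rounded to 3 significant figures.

q = γ·D_f = 19.7 × 2.34 = 46.098 kPa.
c·N_c·s_c = 98 × 5.14 × 1.11 = 559.13 kPa
q·N_q = 46.098 × 1 = 46.098 kPa
q_ult = 559.13 + 46.098 = 605.23 kPa.
q_net = 605.23 − 46.098 = 559.13 kPa.
q_all(net) = 559.13 / 3 = 186.38 kPa.

q_all(net) ≈ 186 kPa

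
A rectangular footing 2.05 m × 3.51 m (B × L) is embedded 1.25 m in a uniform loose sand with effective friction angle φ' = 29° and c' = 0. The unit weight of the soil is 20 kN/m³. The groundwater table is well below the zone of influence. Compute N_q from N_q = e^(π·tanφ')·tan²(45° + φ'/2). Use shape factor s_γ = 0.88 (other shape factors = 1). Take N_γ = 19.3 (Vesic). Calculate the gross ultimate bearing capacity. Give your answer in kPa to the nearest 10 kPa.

q_ult ≈ 760 kPa

tan29° = 0.5543, so N_q = e^(π×0.5543)·tan²(59.5°) = 5.705 × 2.882 = 16.44.
Effective surcharge at the founding depth q = γ·D_f = 20 × 1.25 = 25 kPa.
q_ult = q·N_q + 0.5·γ·B·N_γ·s_γ
     = 25 × 16.443 + 0.5 × 20 × 2.05 × 19.3 × 0.88
     = 411.08 + 348.17 = 759.25 kPa.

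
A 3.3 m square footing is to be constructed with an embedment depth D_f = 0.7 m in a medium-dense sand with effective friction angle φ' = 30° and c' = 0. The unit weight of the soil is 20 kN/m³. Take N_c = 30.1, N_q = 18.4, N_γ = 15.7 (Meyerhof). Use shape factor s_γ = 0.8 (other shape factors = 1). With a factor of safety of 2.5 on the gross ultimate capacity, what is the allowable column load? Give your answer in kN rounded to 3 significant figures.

P_all ≈ 2930 kN

Overburden at base level: q = 20 × 0.7 = 14 kPa.
Surcharge term q·N_q = 14 × 18.4 = 257.6 kPa; self-weight term 0.5·γ·B·N_γ·s_γ = 0.5 × 20 × 3.3 × 15.7 × 0.8 = 414.48 kPa.
q_ult = 257.6 + 414.48 = 672.08 kPa.
Gross allowable pressure q_all = 672.08 / 2.5 = 268.83 kPa.
Footing area = 10.89 m², so allowable column load = 268.83 × 10.89 = 2927.6 kN.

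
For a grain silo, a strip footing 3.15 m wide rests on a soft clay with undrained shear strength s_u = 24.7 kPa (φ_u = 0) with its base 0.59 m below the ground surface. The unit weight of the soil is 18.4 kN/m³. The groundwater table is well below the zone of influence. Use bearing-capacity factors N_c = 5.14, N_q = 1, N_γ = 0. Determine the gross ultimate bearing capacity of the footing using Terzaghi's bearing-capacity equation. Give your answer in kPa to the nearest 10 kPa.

q = γ·D_f = 18.4 × 0.59 = 10.856 kPa.
c·N_c = 24.7 × 5.14 = 126.96 kPa
q·N_q = 10.856 × 1 = 10.856 kPa
q_ult = 126.96 + 10.856 = 137.81 kPa.

q_ult ≈ 140 kPa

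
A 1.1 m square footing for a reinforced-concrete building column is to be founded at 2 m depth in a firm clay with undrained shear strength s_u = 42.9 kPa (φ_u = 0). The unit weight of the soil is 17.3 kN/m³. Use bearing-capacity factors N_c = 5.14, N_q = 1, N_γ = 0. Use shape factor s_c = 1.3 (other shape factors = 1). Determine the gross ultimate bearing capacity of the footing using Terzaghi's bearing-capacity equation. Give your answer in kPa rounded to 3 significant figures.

q = γ·D_f = 17.3 × 2 = 34.6 kPa.
c·N_c·s_c = 42.9 × 5.14 × 1.3 = 286.66 kPa
q·N_q = 34.6 × 1 = 34.6 kPa
q_ult = 286.66 + 34.6 = 321.26 kPa.

q_ult ≈ 321 kPa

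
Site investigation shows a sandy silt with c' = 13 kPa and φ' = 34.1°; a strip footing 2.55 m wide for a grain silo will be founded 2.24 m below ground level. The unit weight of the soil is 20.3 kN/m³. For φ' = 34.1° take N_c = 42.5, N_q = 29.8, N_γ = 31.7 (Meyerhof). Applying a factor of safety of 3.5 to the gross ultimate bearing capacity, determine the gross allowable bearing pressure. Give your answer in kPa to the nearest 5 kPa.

q = γ·D_f = 20.3 × 2.24 = 45.472 kPa.
c·N_c = 13 × 42.5 = 552.5 kPa
q·N_q = 45.472 × 29.8 = 1355.1 kPa
0.5·γ·B·N_γ = 0.5 × 20.3 × 2.55 × 31.7 = 820.48 kPa
q_ult = 552.5 + 1355.1 + 820.48 = 2728 kPa.
q_all = q_ult / FS = 2728 / 3.5 = 779.44 kPa.

q_all ≈ 780 kPa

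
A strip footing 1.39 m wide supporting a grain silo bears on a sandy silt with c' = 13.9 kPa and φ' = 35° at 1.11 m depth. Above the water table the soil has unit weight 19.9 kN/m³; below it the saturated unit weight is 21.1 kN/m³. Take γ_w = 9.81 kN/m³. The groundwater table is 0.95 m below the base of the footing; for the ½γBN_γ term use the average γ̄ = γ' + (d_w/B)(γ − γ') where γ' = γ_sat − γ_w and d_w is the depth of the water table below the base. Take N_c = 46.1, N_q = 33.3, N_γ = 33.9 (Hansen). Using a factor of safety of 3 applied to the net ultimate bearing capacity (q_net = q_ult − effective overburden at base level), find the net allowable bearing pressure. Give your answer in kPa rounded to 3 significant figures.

q_all(net) ≈ 586 kPa

q = γ·D_f = 19.9 × 1.11 = 22.089 kPa.
γ' = 11.29 kN/m³; averaging over the depth B below the base, γ̄ = γ' + (d_w/B)(γ − γ') = 17.175 kN/m³.
c·N_c = 13.9 × 46.1 = 640.79 kPa
q·N_q = 22.089 × 33.3 = 735.56 kPa
0.5·γ·B·N_γ = 0.5 × 17.175 × 1.39 × 33.9 = 404.64 kPa
q_ult = 640.79 + 735.56 + 404.64 = 1781 kPa.
Net ultimate: q_net = 1781 − 22.089 = 1758.9 kPa.
q_all(net) = 1758.9 / 3 = 586.3 kPa.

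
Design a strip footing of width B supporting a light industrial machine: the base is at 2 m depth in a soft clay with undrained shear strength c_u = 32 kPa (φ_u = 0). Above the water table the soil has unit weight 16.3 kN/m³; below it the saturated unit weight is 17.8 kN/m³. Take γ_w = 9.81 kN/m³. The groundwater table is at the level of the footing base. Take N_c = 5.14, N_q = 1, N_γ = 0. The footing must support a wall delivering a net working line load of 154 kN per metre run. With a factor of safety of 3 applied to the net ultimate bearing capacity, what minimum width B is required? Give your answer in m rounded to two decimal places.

B = 2.81 m

q = γ·D_f = 16.3 × 2 = 32.6 kPa.
c·N_c = 32 × 5.14 = 164.48 kPa
q·N_q = 32.6 × 1 = 32.6 kPa
q_ult = 164.48 + 32.6 = 197.08 kPa.
For φ = 0 the ½γBN_γ term vanishes, so q_ult is independent of B. q_net = 197.08 − 32.6 = 164.48 kPa; q_all(net) = 164.48/3 = 54.827 kPa.
Required width B = w / q_all(net) = 154 / 54.827 = 2.809 m.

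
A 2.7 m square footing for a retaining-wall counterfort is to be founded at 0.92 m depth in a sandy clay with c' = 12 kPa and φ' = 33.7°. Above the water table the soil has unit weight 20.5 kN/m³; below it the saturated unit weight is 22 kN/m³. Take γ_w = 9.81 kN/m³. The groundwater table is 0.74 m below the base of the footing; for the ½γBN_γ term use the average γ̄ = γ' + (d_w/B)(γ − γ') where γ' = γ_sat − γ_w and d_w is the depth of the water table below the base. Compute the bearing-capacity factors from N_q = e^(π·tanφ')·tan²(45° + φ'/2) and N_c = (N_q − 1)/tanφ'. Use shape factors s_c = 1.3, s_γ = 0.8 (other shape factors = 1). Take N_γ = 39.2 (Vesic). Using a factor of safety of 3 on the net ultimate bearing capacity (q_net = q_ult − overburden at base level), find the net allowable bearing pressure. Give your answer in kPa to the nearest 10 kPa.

q_all(net) ≈ 590 kPa

N_q = e^(π·tan33.7°)·tan²(61.85°) = 28.39; N_c = (N_q − 1)/tanφ' = 41.06.
Overburden at base level: q = 20.5 × 0.92 = 18.86 kPa.
The water table is 0.74 m below the base (< B = 2.7 m), so the ½γBN_γ term uses γ̄ = γ' + (d_w/B)(γ − γ') = 12.19 + (0.74/2.7)(20.5 − 12.19) = 14.468 kN/m³.
Cohesion term c·N_c·s_c = 12 × 41.063 × 1.3 = 640.59 kPa; surcharge term q·N_q = 18.86 × 28.386 = 535.36 kPa; self-weight term 0.5·γ·B·N_γ·s_γ = 0.5 × 14.468 × 2.7 × 39.2 × 0.8 = 612.5 kPa.
q_ult = 640.59 + 535.36 + 612.5 = 1788.4 kPa.
q_net = 1788.4 − 18.86 = 1769.6 kPa.
q_all(net) = 1769.6 / 3 = 589.86 kPa.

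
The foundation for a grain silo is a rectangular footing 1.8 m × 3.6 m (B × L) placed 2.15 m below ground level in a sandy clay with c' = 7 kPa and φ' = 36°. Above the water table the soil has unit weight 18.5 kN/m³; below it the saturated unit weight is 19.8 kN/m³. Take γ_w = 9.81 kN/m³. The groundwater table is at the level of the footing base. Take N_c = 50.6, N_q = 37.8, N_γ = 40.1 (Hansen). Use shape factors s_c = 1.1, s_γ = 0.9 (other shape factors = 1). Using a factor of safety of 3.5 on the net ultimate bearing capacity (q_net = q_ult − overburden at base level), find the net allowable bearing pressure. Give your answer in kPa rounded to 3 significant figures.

q = γ·D_f = 18.5 × 2.15 = 39.775 kPa.
For the ½γBN_γ term take γ' = 19.8 − 9.81 = 9.99 kN/m³ (soil below base is submerged).
c·N_c·s_c = 7 × 50.6 × 1.1 = 389.62 kPa
q·N_q = 39.775 × 37.8 = 1503.5 kPa
0.5·γ·B·N_γ·s_γ = 0.5 × 9.99 × 1.8 × 40.1 × 0.9 = 324.49 kPa
q_ult = 389.62 + 1503.5 + 324.49 = 2217.6 kPa.
q_net = 2217.6 − 39.775 = 2177.8 kPa.
q_all(net) = 2177.8 / 3.5 = 622.24 kPa.

q_all(net) ≈ 622 kPa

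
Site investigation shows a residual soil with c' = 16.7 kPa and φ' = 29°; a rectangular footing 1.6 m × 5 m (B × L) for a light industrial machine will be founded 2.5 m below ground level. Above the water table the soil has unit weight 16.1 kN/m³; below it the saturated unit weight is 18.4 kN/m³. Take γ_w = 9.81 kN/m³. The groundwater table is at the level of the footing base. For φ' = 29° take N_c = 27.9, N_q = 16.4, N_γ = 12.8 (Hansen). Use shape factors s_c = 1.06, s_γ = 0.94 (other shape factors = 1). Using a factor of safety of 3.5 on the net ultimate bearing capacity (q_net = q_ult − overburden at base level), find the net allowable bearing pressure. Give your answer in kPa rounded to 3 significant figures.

q_all(net) ≈ 342 kPa

q = γ·D_f = 16.1 × 2.5 = 40.25 kPa.
For the ½γBN_γ term take γ' = 18.4 − 9.81 = 8.59 kN/m³ (soil below base is submerged).
c·N_c·s_c = 16.7 × 27.9 × 1.06 = 493.89 kPa
q·N_q = 40.25 × 16.4 = 660.1 kPa
0.5·γ·B·N_γ·s_γ = 0.5 × 8.59 × 1.6 × 12.8 × 0.94 = 82.684 kPa
q_ult = 493.89 + 660.1 + 82.684 = 1236.7 kPa.
q_net = 1236.7 − 40.25 = 1196.4 kPa.
q_all(net) = 1196.4 / 3.5 = 341.83 kPa.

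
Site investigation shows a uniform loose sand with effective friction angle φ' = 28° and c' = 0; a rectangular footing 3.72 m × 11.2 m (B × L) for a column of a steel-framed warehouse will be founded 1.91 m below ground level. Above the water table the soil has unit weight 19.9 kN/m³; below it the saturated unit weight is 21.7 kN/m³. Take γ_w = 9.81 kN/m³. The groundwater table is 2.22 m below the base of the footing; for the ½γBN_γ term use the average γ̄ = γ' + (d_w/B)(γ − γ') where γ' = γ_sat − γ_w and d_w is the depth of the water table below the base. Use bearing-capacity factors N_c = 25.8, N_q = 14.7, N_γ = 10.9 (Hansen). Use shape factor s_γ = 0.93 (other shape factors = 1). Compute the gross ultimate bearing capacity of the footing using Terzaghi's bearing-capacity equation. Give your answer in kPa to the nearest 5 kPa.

q_ult ≈ 875 kPa

Effective surcharge at the founding depth q = γ·D_f = 19.9 × 1.91 = 38.009 kPa.
With d_w = 2.22 m < B, γ̄ = 11.89 + (2.22/3.72) × (19.9 − 11.89) = 16.67 kN/m³.
q_ult = q·N_q + 0.5·γ·B·N_γ·s_γ
     = 38.009 × 14.7 + 0.5 × 16.67 × 3.72 × 10.9 × 0.93
     = 558.73 + 314.31 = 873.05 kPa.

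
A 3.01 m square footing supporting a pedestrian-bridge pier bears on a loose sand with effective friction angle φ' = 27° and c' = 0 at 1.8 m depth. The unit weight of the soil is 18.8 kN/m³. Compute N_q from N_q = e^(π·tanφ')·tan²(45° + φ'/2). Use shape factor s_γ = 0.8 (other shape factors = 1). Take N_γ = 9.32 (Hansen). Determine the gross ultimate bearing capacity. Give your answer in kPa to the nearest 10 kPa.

tan27° = 0.5095, so N_q = e^(π×0.5095)·tan²(58.5°) = 4.957 × 2.663 = 13.2.
Effective surcharge at the founding depth q = γ·D_f = 18.8 × 1.8 = 33.84 kPa.
q_ult = q·N_q + 0.5·γ·B·N_γ·s_γ
     = 33.84 × 13.199 + 0.5 × 18.8 × 3.01 × 9.32 × 0.8
     = 446.66 + 210.96 = 657.62 kPa.

q_ult ≈ 660 kPa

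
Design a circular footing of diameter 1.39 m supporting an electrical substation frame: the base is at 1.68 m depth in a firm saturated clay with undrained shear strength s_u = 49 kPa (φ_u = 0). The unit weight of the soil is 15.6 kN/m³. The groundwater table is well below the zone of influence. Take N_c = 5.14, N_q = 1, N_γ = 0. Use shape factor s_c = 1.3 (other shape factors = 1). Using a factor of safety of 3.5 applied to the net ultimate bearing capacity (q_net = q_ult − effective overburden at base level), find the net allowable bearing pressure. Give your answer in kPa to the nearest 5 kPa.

q_all(net) ≈ 95 kPa

Overburden at base level: q = 15.6 × 1.68 = 26.208 kPa.
Cohesion term c·N_c·s_c = 49 × 5.14 × 1.3 = 327.42 kPa; surcharge term q·N_q = 26.208 × 1 = 26.208 kPa.
q_ult = 327.42 + 26.208 = 353.63 kPa.
Net ultimate: q_net = 353.63 − 26.208 = 327.42 kPa.
q_all(net) = 327.42 / 3.5 = 93.548 kPa.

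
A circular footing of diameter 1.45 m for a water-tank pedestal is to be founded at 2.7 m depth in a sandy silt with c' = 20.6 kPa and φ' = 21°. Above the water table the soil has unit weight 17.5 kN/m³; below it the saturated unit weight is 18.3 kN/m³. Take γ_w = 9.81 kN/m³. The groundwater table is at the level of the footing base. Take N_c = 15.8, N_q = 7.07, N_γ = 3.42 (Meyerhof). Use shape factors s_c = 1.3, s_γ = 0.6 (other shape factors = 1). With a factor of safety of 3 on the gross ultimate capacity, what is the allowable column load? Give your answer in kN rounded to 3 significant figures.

P_all ≈ 424 kN

Effective surcharge at the founding depth q = γ·D_f = 17.5 × 2.7 = 47.25 kPa.
The water table coincides with the base, so in the self-weight term γ → γ' = 8.49 kN/m³.
q_ult = c·N_c·s_c + q·N_q + 0.5·γ·B·N_γ·s_γ
     = 20.6 × 15.8 × 1.3 + 47.25 × 7.07 + 0.5 × 8.49 × 1.45 × 3.42 × 0.6
     = 423.12 + 334.06 + 12.631 = 769.81 kPa.
Gross allowable pressure q_all = 769.81 / 3 = 256.6 kPa.
Footing area = 1.6513 m², so allowable column load = 256.6 × 1.6513 = 423.73 kN.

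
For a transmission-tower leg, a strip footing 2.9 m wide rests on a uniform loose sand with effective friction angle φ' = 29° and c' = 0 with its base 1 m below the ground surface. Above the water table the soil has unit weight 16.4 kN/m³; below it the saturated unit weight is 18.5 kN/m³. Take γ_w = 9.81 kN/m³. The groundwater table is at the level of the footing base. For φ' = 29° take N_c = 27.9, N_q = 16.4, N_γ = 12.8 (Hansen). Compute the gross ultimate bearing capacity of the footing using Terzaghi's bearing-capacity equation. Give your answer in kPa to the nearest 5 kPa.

Effective surcharge at the founding depth q = γ·D_f = 16.4 × 1 = 16.4 kPa.
The water table coincides with the base, so in the self-weight term γ → γ' = 8.69 kN/m³.
q_ult = q·N_q + 0.5·γ·B·N_γ
     = 16.4 × 16.4 + 0.5 × 8.69 × 2.9 × 12.8
     = 268.96 + 161.29 = 430.25 kPa.

q_ult ≈ 430 kPa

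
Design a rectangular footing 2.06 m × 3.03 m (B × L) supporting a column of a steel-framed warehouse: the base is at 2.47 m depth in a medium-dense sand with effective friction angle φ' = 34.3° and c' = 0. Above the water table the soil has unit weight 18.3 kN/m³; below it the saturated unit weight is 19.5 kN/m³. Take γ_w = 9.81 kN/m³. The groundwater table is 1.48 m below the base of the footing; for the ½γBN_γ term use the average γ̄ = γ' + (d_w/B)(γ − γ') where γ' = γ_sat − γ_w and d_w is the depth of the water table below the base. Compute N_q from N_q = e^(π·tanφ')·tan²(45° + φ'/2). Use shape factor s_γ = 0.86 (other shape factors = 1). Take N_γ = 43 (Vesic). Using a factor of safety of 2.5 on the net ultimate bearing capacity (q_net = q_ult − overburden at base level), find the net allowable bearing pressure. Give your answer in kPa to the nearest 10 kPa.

N_q = e^(π·tan34.3°)·tan²(62.15°) = 30.54.
q = γ·D_f = 18.3 × 2.47 = 45.201 kPa.
γ' = 9.69 kN/m³; averaging over the depth B below the base, γ̄ = γ' + (d_w/B)(γ − γ') = 15.876 kN/m³.
q·N_q = 45.201 × 30.539 = 1380.4 kPa
0.5·γ·B·N_γ·s_γ = 0.5 × 15.876 × 2.06 × 43 × 0.86 = 604.7 kPa
q_ult = 1380.4 + 604.7 = 1985.1 kPa.
q_net = 1985.1 − 45.201 = 1939.9 kPa.
q_all(net) = 1939.9 / 2.5 = 775.97 kPa.

q_all(net) ≈ 780 kPa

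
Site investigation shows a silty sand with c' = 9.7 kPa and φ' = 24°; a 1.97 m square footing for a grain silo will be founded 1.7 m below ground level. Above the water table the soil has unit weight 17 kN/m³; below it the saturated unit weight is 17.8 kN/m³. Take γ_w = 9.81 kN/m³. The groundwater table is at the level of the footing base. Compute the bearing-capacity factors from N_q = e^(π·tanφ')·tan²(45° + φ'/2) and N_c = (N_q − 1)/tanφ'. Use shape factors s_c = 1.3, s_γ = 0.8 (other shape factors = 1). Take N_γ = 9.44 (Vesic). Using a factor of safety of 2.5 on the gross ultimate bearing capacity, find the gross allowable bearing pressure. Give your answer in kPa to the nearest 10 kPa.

N_q = e^(π·tan24°)·tan²(57°) = 9.6; N_c = (N_q − 1)/tanφ' = 19.32.
q = γ·D_f = 17 × 1.7 = 28.9 kPa.
For the ½γBN_γ term take γ' = 17.8 − 9.81 = 7.99 kN/m³ (soil below base is submerged).
c·N_c·s_c = 9.7 × 19.324 × 1.3 = 243.67 kPa
q·N_q = 28.9 × 9.6034 = 277.54 kPa
0.5·γ·B·N_γ·s_γ = 0.5 × 7.99 × 1.97 × 9.44 × 0.8 = 59.435 kPa
q_ult = 243.67 + 277.54 + 59.435 = 580.64 kPa.
q_all = 580.64 / 2.5 = 232.26 kPa.

q_all ≈ 230 kPa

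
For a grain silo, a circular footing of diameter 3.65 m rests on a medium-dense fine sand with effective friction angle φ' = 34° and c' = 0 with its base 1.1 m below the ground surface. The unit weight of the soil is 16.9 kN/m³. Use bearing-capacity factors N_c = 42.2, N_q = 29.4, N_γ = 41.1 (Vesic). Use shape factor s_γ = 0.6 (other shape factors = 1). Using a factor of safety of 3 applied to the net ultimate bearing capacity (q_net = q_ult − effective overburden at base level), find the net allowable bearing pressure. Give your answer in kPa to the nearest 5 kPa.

q_all(net) ≈ 430 kPa

Overburden at base level: q = 16.9 × 1.1 = 18.59 kPa.
Surcharge term q·N_q = 18.59 × 29.4 = 546.55 kPa; self-weight term 0.5·γ·B·N_γ·s_γ = 0.5 × 16.9 × 3.65 × 41.1 × 0.6 = 760.58 kPa.
q_ult = 546.55 + 760.58 = 1307.1 kPa.
Net ultimate: q_net = 1307.1 − 18.59 = 1288.5 kPa.
q_all(net) = 1288.5 / 3 = 429.51 kPa.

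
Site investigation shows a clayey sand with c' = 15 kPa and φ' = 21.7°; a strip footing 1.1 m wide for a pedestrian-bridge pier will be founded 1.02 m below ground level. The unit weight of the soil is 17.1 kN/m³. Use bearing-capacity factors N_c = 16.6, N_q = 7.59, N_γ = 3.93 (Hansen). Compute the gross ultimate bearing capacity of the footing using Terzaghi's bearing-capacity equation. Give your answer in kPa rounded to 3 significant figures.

q_ult ≈ 418 kPa

q = γ·D_f = 17.1 × 1.02 = 17.442 kPa.
c·N_c = 15 × 16.6 = 249 kPa
q·N_q = 17.442 × 7.59 = 132.38 kPa
0.5·γ·B·N_γ = 0.5 × 17.1 × 1.1 × 3.93 = 36.962 kPa
q_ult = 249 + 132.38 + 36.962 = 418.35 kPa.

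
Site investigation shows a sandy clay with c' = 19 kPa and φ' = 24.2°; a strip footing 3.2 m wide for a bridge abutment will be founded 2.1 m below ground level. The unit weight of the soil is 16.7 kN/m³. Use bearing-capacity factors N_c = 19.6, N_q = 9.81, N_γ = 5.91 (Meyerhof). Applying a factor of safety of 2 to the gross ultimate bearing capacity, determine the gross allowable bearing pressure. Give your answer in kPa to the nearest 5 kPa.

Effective surcharge at the founding depth q = γ·D_f = 16.7 × 2.1 = 35.07 kPa.
q_ult = c·N_c + q·N_q + 0.5·γ·B·N_γ
     = 19 × 19.6 + 35.07 × 9.81 + 0.5 × 16.7 × 3.2 × 5.91
     = 372.4 + 344.04 + 157.92 = 874.35 kPa.
q_all = q_ult / FS = 874.35 / 2 = 437.18 kPa.

q_all ≈ 435 kPa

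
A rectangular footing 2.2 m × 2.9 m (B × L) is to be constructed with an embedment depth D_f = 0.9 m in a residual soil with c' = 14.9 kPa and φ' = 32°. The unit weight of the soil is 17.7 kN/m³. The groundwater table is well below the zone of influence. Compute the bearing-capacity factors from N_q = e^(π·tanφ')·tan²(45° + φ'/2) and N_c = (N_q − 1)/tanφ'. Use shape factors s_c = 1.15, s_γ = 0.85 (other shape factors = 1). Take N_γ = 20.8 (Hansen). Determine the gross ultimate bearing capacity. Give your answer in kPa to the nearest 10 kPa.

tan32° = 0.6249, so N_q = e^(π×0.6249)·tan²(61°) = 7.121 × 3.255 = 23.18.
N_c = (23.18 − 1)/tan32° = 35.49.
Effective surcharge at the founding depth q = γ·D_f = 17.7 × 0.9 = 15.93 kPa.
q_ult = c·N_c·s_c + q·N_q + 0.5·γ·B·N_γ·s_γ
     = 14.9 × 35.49 × 1.15 + 15.93 × 23.177 + 0.5 × 17.7 × 2.2 × 20.8 × 0.85
     = 608.13 + 369.21 + 344.23 = 1321.6 kPa.

q_ult ≈ 1320 kPa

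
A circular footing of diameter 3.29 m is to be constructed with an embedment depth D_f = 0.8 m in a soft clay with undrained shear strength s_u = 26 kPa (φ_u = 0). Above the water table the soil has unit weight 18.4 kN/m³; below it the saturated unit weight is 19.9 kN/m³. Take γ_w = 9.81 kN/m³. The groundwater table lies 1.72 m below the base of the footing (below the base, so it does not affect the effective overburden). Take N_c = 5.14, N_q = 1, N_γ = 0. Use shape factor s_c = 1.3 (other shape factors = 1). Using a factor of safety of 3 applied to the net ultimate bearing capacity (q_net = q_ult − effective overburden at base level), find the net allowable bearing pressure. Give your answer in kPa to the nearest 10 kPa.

q_all(net) ≈ 60 kPa

Effective surcharge at the founding depth q = γ·D_f = 18.4 × 0.8 = 14.72 kPa.
q_ult = c·N_c·s_c + q·N_q
     = 26 × 5.14 × 1.3 + 14.72 × 1
     = 173.73 + 14.72 = 188.45 kPa.
Net ultimate: q_net = 188.45 − 14.72 = 173.73 kPa.
q_all(net) = 173.73 / 3 = 57.911 kPa.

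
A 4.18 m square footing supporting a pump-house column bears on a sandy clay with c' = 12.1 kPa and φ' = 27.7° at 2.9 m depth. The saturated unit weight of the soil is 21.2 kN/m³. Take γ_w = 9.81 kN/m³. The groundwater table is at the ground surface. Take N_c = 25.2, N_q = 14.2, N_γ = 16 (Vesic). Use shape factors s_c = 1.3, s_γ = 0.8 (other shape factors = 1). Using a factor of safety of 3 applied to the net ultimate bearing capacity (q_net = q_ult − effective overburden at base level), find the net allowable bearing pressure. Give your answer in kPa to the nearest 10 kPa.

q_all(net) ≈ 380 kPa

Water table at ground surface, so effective unit weight γ' = 21.2 − 9.81 = 11.39 kN/m³ is used throughout; overburden q = 11.39 × 2.9 = 33.031 kPa; the same γ' applies in the ½γBN_γ term.
Cohesion term c·N_c·s_c = 12.1 × 25.2 × 1.3 = 396.4 kPa; surcharge term q·N_q = 33.031 × 14.2 = 469.04 kPa; self-weight term 0.5·γ·B·N_γ·s_γ = 0.5 × 11.39 × 4.18 × 16 × 0.8 = 304.71 kPa.
q_ult = 396.4 + 469.04 + 304.71 = 1170.1 kPa.
Net ultimate: q_net = 1170.1 − 33.031 = 1137.1 kPa.
q_all(net) = 1137.1 / 3 = 379.04 kPa.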